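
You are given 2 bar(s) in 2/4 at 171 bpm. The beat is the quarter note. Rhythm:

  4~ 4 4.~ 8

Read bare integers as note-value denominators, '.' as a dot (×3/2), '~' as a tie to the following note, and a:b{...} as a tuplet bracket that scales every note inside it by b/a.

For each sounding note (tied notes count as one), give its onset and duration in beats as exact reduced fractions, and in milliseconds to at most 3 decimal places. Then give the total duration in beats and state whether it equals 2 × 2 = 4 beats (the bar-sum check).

1) 0.0ms=0b +701.754ms=2b
2) 701.754ms=2b +701.754ms=2b
Σ=4b of 4 (171bpm 2/4) — PASS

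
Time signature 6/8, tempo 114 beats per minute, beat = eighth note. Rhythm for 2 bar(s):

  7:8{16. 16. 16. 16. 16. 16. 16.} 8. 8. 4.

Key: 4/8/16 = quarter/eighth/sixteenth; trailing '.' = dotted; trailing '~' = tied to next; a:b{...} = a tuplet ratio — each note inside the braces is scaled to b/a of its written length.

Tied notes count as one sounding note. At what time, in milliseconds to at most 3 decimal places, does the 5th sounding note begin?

1. 0.0ms @ 0 + 451.128ms (6/7)
2. 451.128ms @ 6/7 + 451.128ms (6/7)
3. 902.256ms @ 12/7 + 451.128ms (6/7)
4. 1353.383ms @ 18/7 + 451.128ms (6/7)
5. 1804.511ms @ 24/7 + 451.128ms (6/7)
6. 2255.639ms @ 30/7 + 451.128ms (6/7)
7. 2706.767ms @ 36/7 + 451.128ms (6/7)
8. 3157.895ms @ 6 + 789.474ms (3/2)
9. 3947.368ms @ 15/2 + 789.474ms (3/2)
10. 4736.842ms @ 9 + 1578.947ms (3)

note 5 onset = 24/7b = 1804.511ms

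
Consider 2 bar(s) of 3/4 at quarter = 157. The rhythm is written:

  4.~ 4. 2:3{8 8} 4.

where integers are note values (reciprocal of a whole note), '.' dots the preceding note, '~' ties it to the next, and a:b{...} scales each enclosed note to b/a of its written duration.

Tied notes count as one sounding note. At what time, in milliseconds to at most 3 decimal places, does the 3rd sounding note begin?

note 3 onset = 15/4b = 1433.121ms

1. 0.0ms @ 0 + 1146.497ms (3)
2. 1146.497ms @ 3 + 286.624ms (3/4)
3. 1433.121ms @ 15/4 + 286.624ms (3/4)
4. 1719.745ms @ 9/2 + 573.248ms (3/2)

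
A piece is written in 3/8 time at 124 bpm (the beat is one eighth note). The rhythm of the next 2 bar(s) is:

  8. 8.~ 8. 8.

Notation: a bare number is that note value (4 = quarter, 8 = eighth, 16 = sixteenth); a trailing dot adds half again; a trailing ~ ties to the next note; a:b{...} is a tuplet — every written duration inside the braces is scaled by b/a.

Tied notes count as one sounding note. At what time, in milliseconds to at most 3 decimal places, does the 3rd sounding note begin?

1. 0.0ms @ 0 + 725.806ms (3/2)
2. 725.806ms @ 3/2 + 1451.613ms (3)
3. 2177.419ms @ 9/2 + 725.806ms (3/2)

note 3 onset = 9/2b = 2177.419ms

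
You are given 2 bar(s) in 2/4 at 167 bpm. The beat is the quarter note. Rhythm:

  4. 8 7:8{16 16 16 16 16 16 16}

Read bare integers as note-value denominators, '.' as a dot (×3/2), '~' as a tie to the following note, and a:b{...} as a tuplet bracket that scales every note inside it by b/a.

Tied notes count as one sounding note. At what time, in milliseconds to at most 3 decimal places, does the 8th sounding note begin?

note 8 onset = 24/7b = 1231.822ms

1. 0.0ms @ 0 + 538.922ms (3/2)
2. 538.922ms @ 3/2 + 179.641ms (1/2)
3. 718.563ms @ 2 + 102.652ms (2/7)
4. 821.215ms @ 16/7 + 102.652ms (2/7)
5. 923.867ms @ 18/7 + 102.652ms (2/7)
6. 1026.518ms @ 20/7 + 102.652ms (2/7)
7. 1129.17ms @ 22/7 + 102.652ms (2/7)
8. 1231.822ms @ 24/7 + 102.652ms (2/7)
9. 1334.474ms @ 26/7 + 102.652ms (2/7)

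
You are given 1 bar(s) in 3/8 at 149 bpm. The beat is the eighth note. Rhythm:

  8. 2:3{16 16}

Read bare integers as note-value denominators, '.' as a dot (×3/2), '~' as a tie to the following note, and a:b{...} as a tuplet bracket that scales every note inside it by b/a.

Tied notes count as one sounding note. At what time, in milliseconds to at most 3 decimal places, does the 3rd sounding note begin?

note 3 onset = 9/4b = 906.04ms

1. 0.0ms @ 0 + 604.027ms (3/2)
2. 604.027ms @ 3/2 + 302.013ms (3/4)
3. 906.04ms @ 9/4 + 302.013ms (3/4)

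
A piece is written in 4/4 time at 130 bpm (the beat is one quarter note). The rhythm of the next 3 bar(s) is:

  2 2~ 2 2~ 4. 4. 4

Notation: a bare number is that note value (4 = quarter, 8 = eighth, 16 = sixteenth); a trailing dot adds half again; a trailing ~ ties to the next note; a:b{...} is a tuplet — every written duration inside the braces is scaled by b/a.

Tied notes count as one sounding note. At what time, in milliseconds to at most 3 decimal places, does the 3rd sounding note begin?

note 3 onset = 6b = 2769.231ms

1. 0.0ms @ 0 + 923.077ms (2)
2. 923.077ms @ 2 + 1846.154ms (4)
3. 2769.231ms @ 6 + 1615.385ms (7/2)
4. 4384.615ms @ 19/2 + 692.308ms (3/2)
5. 5076.923ms @ 11 + 461.538ms (1)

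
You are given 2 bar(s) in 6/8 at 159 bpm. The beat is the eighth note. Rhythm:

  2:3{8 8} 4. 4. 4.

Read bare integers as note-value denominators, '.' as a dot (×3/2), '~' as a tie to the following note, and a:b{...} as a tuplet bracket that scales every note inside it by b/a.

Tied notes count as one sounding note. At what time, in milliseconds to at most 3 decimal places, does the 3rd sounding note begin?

1. 0.0ms @ 0 + 566.038ms (3/2)
2. 566.038ms @ 3/2 + 566.038ms (3/2)
3. 1132.075ms @ 3 + 1132.075ms (3)
4. 2264.151ms @ 6 + 1132.075ms (3)
5. 3396.226ms @ 9 + 1132.075ms (3)

note 3 onset = 3b = 1132.075ms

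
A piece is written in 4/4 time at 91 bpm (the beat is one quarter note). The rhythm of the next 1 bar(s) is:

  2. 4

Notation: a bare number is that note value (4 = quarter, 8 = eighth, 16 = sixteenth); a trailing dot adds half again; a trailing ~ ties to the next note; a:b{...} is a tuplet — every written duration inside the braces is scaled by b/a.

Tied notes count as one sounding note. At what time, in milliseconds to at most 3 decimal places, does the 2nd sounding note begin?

1. 0.0ms @ 0 + 1978.022ms (3)
2. 1978.022ms @ 3 + 659.341ms (1)

note 2 onset = 3b = 1978.022ms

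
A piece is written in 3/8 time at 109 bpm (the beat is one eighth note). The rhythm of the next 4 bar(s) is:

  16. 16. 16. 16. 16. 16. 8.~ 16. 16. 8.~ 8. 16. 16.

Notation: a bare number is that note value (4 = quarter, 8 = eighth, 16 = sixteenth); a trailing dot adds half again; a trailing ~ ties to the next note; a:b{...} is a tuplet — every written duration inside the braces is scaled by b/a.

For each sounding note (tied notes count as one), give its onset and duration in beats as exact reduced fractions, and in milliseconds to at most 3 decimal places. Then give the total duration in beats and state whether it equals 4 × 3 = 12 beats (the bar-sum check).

1) 0.0ms=0b +412.844ms=3/4b
2) 412.844ms=3/4b +412.844ms=3/4b
3) 825.688ms=3/2b +412.844ms=3/4b
4) 1238.532ms=9/4b +412.844ms=3/4b
5) 1651.376ms=3b +412.844ms=3/4b
6) 2064.22ms=15/4b +412.844ms=3/4b
7) 2477.064ms=9/2b +1238.532ms=9/4b
8) 3715.596ms=27/4b +412.844ms=3/4b
9) 4128.44ms=15/2b +1651.376ms=3b
10) 5779.817ms=21/2b +412.844ms=3/4b
11) 6192.661ms=45/4b +412.844ms=3/4b
Σ=12b of 12 (109bpm 3/8) — PASS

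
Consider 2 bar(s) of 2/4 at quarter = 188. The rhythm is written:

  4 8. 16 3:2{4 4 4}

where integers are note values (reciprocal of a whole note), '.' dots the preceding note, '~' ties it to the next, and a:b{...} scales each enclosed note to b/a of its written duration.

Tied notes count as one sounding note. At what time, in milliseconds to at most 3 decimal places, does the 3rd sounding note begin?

note 3 onset = 7/4b = 558.511ms

1. 0.0ms @ 0 + 319.149ms (1)
2. 319.149ms @ 1 + 239.362ms (3/4)
3. 558.511ms @ 7/4 + 79.787ms (1/4)
4. 638.298ms @ 2 + 212.766ms (2/3)
5. 851.064ms @ 8/3 + 212.766ms (2/3)
6. 1063.83ms @ 10/3 + 212.766ms (2/3)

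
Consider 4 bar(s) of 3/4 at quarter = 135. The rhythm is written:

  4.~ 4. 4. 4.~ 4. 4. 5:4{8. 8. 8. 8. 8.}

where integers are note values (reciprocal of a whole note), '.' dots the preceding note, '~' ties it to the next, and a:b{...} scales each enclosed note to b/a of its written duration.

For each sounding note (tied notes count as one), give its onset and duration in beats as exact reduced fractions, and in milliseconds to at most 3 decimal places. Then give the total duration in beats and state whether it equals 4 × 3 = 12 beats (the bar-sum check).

1) 0.0ms=0b +1333.333ms=3b
2) 1333.333ms=3b +666.667ms=3/2b
3) 2000.0ms=9/2b +1333.333ms=3b
4) 3333.333ms=15/2b +666.667ms=3/2b
5) 4000.0ms=9b +266.667ms=3/5b
6) 4266.667ms=48/5b +266.667ms=3/5b
7) 4533.333ms=51/5b +266.667ms=3/5b
8) 4800.0ms=54/5b +266.667ms=3/5b
9) 5066.667ms=57/5b +266.667ms=3/5b
Σ=12b of 12 (135bpm 3/4) — PASS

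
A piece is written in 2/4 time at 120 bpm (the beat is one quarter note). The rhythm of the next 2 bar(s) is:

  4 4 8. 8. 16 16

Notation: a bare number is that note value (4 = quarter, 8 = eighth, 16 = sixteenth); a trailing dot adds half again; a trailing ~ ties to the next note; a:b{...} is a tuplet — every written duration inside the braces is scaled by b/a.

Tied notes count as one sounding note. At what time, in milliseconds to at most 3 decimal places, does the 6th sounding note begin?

1. 0.0ms @ 0 + 500.0ms (1)
2. 500.0ms @ 1 + 500.0ms (1)
3. 1000.0ms @ 2 + 375.0ms (3/4)
4. 1375.0ms @ 11/4 + 375.0ms (3/4)
5. 1750.0ms @ 7/2 + 125.0ms (1/4)
6. 1875.0ms @ 15/4 + 125.0ms (1/4)

note 6 onset = 15/4b = 1875.0ms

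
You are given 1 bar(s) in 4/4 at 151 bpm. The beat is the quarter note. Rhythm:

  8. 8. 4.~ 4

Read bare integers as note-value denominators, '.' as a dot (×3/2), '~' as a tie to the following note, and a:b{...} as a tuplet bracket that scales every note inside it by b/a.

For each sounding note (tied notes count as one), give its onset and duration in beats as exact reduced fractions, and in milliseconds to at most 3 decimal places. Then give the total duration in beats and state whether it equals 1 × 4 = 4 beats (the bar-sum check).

1) 0.0ms=0b +298.013ms=3/4b
2) 298.013ms=3/4b +298.013ms=3/4b
3) 596.026ms=3/2b +993.377ms=5/2b
Σ=4b of 4 (151bpm 4/4) — PASS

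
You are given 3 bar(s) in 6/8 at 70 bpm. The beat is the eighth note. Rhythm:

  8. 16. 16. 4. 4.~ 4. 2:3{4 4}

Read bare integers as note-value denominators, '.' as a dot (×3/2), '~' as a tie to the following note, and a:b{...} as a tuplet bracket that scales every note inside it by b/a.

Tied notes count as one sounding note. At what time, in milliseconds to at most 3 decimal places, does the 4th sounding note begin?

1. 0.0ms @ 0 + 1285.714ms (3/2)
2. 1285.714ms @ 3/2 + 642.857ms (3/4)
3. 1928.571ms @ 9/4 + 642.857ms (3/4)
4. 2571.429ms @ 3 + 2571.429ms (3)
5. 5142.857ms @ 6 + 5142.857ms (6)
6. 10285.714ms @ 12 + 2571.429ms (3)
7. 12857.143ms @ 15 + 2571.429ms (3)

note 4 onset = 3b = 2571.429ms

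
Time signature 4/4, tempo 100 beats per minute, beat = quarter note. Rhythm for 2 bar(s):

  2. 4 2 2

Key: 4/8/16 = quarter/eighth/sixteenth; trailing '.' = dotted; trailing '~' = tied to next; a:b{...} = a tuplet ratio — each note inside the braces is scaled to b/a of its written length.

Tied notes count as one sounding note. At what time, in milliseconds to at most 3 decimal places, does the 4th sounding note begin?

1. 0.0ms @ 0 + 1800.0ms (3)
2. 1800.0ms @ 3 + 600.0ms (1)
3. 2400.0ms @ 4 + 1200.0ms (2)
4. 3600.0ms @ 6 + 1200.0ms (2)

note 4 onset = 6b = 3600.0ms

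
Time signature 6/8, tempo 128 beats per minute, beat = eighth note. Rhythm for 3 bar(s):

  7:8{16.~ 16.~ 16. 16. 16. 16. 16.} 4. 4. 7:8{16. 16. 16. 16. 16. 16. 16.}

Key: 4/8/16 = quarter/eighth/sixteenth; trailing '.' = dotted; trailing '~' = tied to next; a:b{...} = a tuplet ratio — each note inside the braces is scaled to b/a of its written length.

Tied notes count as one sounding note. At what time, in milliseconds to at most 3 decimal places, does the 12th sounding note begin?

note 12 onset = 108/7b = 7232.143ms

1. 0.0ms @ 0 + 1205.357ms (18/7)
2. 1205.357ms @ 18/7 + 401.786ms (6/7)
3. 1607.143ms @ 24/7 + 401.786ms (6/7)
4. 2008.929ms @ 30/7 + 401.786ms (6/7)
5. 2410.714ms @ 36/7 + 401.786ms (6/7)
6. 2812.5ms @ 6 + 1406.25ms (3)
7. 4218.75ms @ 9 + 1406.25ms (3)
8. 5625.0ms @ 12 + 401.786ms (6/7)
9. 6026.786ms @ 90/7 + 401.786ms (6/7)
10. 6428.571ms @ 96/7 + 401.786ms (6/7)
11. 6830.357ms @ 102/7 + 401.786ms (6/7)
12. 7232.143ms @ 108/7 + 401.786ms (6/7)
13. 7633.929ms @ 114/7 + 401.786ms (6/7)
14. 8035.714ms @ 120/7 + 401.786ms (6/7)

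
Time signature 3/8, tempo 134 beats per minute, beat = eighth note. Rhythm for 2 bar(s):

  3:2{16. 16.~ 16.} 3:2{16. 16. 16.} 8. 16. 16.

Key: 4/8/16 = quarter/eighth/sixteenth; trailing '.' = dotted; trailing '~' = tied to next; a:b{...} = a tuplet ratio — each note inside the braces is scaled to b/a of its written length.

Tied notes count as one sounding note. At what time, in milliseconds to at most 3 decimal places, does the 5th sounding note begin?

note 5 onset = 5/2b = 1119.403ms

1. 0.0ms @ 0 + 223.881ms (1/2)
2. 223.881ms @ 1/2 + 447.761ms (1)
3. 671.642ms @ 3/2 + 223.881ms (1/2)
4. 895.522ms @ 2 + 223.881ms (1/2)
5. 1119.403ms @ 5/2 + 223.881ms (1/2)
6. 1343.284ms @ 3 + 671.642ms (3/2)
7. 2014.925ms @ 9/2 + 335.821ms (3/4)
8. 2350.746ms @ 21/4 + 335.821ms (3/4)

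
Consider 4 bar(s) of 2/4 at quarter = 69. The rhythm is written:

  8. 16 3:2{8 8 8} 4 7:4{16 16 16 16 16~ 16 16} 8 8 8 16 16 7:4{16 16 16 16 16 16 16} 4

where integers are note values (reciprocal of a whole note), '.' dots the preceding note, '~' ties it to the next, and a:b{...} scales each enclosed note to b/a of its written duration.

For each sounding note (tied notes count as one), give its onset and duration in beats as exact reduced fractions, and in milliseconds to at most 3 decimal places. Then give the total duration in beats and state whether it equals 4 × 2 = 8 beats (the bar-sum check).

1) 0.0ms=0b +652.174ms=3/4b
2) 652.174ms=3/4b +217.391ms=1/4b
3) 869.565ms=1b +289.855ms=1/3b
4) 1159.42ms=4/3b +289.855ms=1/3b
5) 1449.275ms=5/3b +289.855ms=1/3b
6) 1739.13ms=2b +869.565ms=1b
7) 2608.696ms=3b +124.224ms=1/7b
8) 2732.919ms=22/7b +124.224ms=1/7b
9) 2857.143ms=23/7b +124.224ms=1/7b
10) 2981.366ms=24/7b +124.224ms=1/7b
11) 3105.59ms=25/7b +248.447ms=2/7b
12) 3354.037ms=27/7b +124.224ms=1/7b
13) 3478.261ms=4b +434.783ms=1/2b
14) 3913.043ms=9/2b +434.783ms=1/2b
15) 4347.826ms=5b +434.783ms=1/2b
16) 4782.609ms=11/2b +217.391ms=1/4b
17) 5000.0ms=23/4b +217.391ms=1/4b
18) 5217.391ms=6b +124.224ms=1/7b
19) 5341.615ms=43/7b +124.224ms=1/7b
20) 5465.839ms=44/7b +124.224ms=1/7b
21) 5590.062ms=45/7b +124.224ms=1/7b
22) 5714.286ms=46/7b +124.224ms=1/7b
23) 5838.509ms=47/7b +124.224ms=1/7b
24) 5962.733ms=48/7b +124.224ms=1/7b
25) 6086.957ms=7b +869.565ms=1b
Σ=8b of 8 (69bpm 2/4) — PASS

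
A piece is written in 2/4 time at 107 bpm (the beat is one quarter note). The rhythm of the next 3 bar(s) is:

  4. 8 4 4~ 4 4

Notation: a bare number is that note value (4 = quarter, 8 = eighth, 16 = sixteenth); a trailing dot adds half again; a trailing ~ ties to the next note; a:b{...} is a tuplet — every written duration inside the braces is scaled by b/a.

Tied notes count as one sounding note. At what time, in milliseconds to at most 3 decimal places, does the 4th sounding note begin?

note 4 onset = 3b = 1682.243ms

1. 0.0ms @ 0 + 841.121ms (3/2)
2. 841.121ms @ 3/2 + 280.374ms (1/2)
3. 1121.495ms @ 2 + 560.748ms (1)
4. 1682.243ms @ 3 + 1121.495ms (2)
5. 2803.738ms @ 5 + 560.748ms (1)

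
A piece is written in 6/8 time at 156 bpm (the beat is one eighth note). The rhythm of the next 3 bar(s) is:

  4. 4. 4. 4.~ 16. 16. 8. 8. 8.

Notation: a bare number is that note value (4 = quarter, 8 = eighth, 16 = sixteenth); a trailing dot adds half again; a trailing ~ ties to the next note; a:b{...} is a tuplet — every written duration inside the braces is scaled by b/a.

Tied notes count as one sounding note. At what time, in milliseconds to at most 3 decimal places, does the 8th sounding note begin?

note 8 onset = 33/2b = 6346.154ms

1. 0.0ms @ 0 + 1153.846ms (3)
2. 1153.846ms @ 3 + 1153.846ms (3)
3. 2307.692ms @ 6 + 1153.846ms (3)
4. 3461.538ms @ 9 + 1442.308ms (15/4)
5. 4903.846ms @ 51/4 + 288.462ms (3/4)
6. 5192.308ms @ 27/2 + 576.923ms (3/2)
7. 5769.231ms @ 15 + 576.923ms (3/2)
8. 6346.154ms @ 33/2 + 576.923ms (3/2)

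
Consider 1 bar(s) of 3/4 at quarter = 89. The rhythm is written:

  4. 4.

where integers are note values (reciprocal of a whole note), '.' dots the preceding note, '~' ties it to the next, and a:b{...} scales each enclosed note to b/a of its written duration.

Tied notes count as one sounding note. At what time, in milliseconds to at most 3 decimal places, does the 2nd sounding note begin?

note 2 onset = 3/2b = 1011.236ms

1. 0.0ms @ 0 + 1011.236ms (3/2)
2. 1011.236ms @ 3/2 + 1011.236ms (3/2)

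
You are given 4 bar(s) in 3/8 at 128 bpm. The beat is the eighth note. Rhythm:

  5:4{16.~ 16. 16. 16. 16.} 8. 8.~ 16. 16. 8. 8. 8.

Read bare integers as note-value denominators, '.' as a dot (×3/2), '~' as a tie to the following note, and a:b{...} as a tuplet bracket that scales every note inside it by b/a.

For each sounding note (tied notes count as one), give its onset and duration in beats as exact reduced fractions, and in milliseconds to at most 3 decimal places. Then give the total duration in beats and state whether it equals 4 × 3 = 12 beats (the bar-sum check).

1) 0.0ms=0b +562.5ms=6/5b
2) 562.5ms=6/5b +281.25ms=3/5b
3) 843.75ms=9/5b +281.25ms=3/5b
4) 1125.0ms=12/5b +281.25ms=3/5b
5) 1406.25ms=3b +703.125ms=3/2b
6) 2109.375ms=9/2b +1054.688ms=9/4b
7) 3164.062ms=27/4b +351.562ms=3/4b
8) 3515.625ms=15/2b +703.125ms=3/2b
9) 4218.75ms=9b +703.125ms=3/2b
10) 4921.875ms=21/2b +703.125ms=3/2b
Σ=12b of 12 (128bpm 3/8) — PASS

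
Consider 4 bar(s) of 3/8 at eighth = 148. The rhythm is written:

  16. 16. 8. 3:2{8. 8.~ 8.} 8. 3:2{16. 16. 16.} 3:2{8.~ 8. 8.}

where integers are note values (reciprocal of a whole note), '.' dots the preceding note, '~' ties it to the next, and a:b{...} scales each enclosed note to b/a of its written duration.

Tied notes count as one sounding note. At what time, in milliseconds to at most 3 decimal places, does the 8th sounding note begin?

1. 0.0ms @ 0 + 304.054ms (3/4)
2. 304.054ms @ 3/4 + 304.054ms (3/4)
3. 608.108ms @ 3/2 + 608.108ms (3/2)
4. 1216.216ms @ 3 + 405.405ms (1)
5. 1621.622ms @ 4 + 810.811ms (2)
6. 2432.432ms @ 6 + 608.108ms (3/2)
7. 3040.541ms @ 15/2 + 202.703ms (1/2)
8. 3243.243ms @ 8 + 202.703ms (1/2)
9. 3445.946ms @ 17/2 + 202.703ms (1/2)
10. 3648.649ms @ 9 + 810.811ms (2)
11. 4459.459ms @ 11 + 405.405ms (1)

note 8 onset = 8b = 3243.243ms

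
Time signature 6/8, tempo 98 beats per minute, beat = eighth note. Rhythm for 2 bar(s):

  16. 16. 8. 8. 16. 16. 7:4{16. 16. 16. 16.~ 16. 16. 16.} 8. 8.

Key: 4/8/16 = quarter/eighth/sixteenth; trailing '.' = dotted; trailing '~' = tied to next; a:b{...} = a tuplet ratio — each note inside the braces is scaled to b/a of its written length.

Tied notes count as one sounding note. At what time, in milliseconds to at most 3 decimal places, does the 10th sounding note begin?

1. 0.0ms @ 0 + 459.184ms (3/4)
2. 459.184ms @ 3/4 + 459.184ms (3/4)
3. 918.367ms @ 3/2 + 918.367ms (3/2)
4. 1836.735ms @ 3 + 918.367ms (3/2)
5. 2755.102ms @ 9/2 + 459.184ms (3/4)
6. 3214.286ms @ 21/4 + 459.184ms (3/4)
7. 3673.469ms @ 6 + 262.391ms (3/7)
8. 3935.86ms @ 45/7 + 262.391ms (3/7)
9. 4198.251ms @ 48/7 + 262.391ms (3/7)
10. 4460.641ms @ 51/7 + 524.781ms (6/7)
11. 4985.423ms @ 57/7 + 262.391ms (3/7)
12. 5247.813ms @ 60/7 + 262.391ms (3/7)
13. 5510.204ms @ 9 + 918.367ms (3/2)
14. 6428.571ms @ 21/2 + 918.367ms (3/2)

note 10 onset = 51/7b = 4460.641ms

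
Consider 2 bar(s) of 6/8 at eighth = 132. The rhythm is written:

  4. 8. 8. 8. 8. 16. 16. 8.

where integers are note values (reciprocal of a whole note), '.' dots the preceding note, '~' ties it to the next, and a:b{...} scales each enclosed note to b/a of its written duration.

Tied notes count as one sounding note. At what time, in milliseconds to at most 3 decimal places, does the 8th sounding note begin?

1. 0.0ms @ 0 + 1363.636ms (3)
2. 1363.636ms @ 3 + 681.818ms (3/2)
3. 2045.455ms @ 9/2 + 681.818ms (3/2)
4. 2727.273ms @ 6 + 681.818ms (3/2)
5. 3409.091ms @ 15/2 + 681.818ms (3/2)
6. 4090.909ms @ 9 + 340.909ms (3/4)
7. 4431.818ms @ 39/4 + 340.909ms (3/4)
8. 4772.727ms @ 21/2 + 681.818ms (3/2)

note 8 onset = 21/2b = 4772.727ms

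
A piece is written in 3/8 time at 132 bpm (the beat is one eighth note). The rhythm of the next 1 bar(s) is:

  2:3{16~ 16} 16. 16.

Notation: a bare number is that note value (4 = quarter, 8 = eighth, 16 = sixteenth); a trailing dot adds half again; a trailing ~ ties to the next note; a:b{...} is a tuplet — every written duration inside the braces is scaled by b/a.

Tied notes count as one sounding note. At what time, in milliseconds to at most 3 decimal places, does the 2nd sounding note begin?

1. 0.0ms @ 0 + 681.818ms (3/2)
2. 681.818ms @ 3/2 + 340.909ms (3/4)
3. 1022.727ms @ 9/4 + 340.909ms (3/4)

note 2 onset = 3/2b = 681.818ms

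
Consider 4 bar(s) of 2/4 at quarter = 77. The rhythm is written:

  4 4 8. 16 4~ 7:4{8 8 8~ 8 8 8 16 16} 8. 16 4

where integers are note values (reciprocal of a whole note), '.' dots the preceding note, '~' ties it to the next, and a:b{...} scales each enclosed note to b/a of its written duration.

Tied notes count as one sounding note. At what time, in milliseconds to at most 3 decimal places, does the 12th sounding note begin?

note 12 onset = 6b = 4675.325ms

1. 0.0ms @ 0 + 779.221ms (1)
2. 779.221ms @ 1 + 779.221ms (1)
3. 1558.442ms @ 2 + 584.416ms (3/4)
4. 2142.857ms @ 11/4 + 194.805ms (1/4)
5. 2337.662ms @ 3 + 1001.855ms (9/7)
6. 3339.518ms @ 30/7 + 222.635ms (2/7)
7. 3562.152ms @ 32/7 + 445.269ms (4/7)
8. 4007.421ms @ 36/7 + 222.635ms (2/7)
9. 4230.056ms @ 38/7 + 222.635ms (2/7)
10. 4452.69ms @ 40/7 + 111.317ms (1/7)
11. 4564.007ms @ 41/7 + 111.317ms (1/7)
12. 4675.325ms @ 6 + 584.416ms (3/4)
13. 5259.74ms @ 27/4 + 194.805ms (1/4)
14. 5454.545ms @ 7 + 779.221ms (1)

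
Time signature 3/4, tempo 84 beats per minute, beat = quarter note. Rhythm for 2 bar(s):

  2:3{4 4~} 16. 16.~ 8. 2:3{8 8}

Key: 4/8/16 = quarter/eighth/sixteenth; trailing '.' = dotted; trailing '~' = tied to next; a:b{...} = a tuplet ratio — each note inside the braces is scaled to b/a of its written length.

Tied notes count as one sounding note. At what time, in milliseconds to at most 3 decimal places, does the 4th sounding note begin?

note 4 onset = 9/2b = 3214.286ms

1. 0.0ms @ 0 + 1071.429ms (3/2)
2. 1071.429ms @ 3/2 + 1339.286ms (15/8)
3. 2410.714ms @ 27/8 + 803.571ms (9/8)
4. 3214.286ms @ 9/2 + 535.714ms (3/4)
5. 3750.0ms @ 21/4 + 535.714ms (3/4)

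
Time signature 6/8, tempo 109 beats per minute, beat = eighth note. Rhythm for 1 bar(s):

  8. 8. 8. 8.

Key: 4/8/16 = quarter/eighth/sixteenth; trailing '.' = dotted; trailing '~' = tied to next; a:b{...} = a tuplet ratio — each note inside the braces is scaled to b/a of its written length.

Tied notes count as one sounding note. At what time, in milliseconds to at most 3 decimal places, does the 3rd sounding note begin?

1. 0.0ms @ 0 + 825.688ms (3/2)
2. 825.688ms @ 3/2 + 825.688ms (3/2)
3. 1651.376ms @ 3 + 825.688ms (3/2)
4. 2477.064ms @ 9/2 + 825.688ms (3/2)

note 3 onset = 3b = 1651.376ms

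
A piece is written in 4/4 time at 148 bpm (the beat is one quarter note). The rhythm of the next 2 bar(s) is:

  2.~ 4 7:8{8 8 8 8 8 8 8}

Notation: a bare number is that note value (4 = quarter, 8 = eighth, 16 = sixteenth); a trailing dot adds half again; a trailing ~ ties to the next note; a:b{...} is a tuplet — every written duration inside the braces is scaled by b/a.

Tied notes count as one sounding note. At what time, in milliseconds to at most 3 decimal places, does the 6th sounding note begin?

1. 0.0ms @ 0 + 1621.622ms (4)
2. 1621.622ms @ 4 + 231.66ms (4/7)
3. 1853.282ms @ 32/7 + 231.66ms (4/7)
4. 2084.942ms @ 36/7 + 231.66ms (4/7)
5. 2316.602ms @ 40/7 + 231.66ms (4/7)
6. 2548.263ms @ 44/7 + 231.66ms (4/7)
7. 2779.923ms @ 48/7 + 231.66ms (4/7)
8. 3011.583ms @ 52/7 + 231.66ms (4/7)

note 6 onset = 44/7b = 2548.263ms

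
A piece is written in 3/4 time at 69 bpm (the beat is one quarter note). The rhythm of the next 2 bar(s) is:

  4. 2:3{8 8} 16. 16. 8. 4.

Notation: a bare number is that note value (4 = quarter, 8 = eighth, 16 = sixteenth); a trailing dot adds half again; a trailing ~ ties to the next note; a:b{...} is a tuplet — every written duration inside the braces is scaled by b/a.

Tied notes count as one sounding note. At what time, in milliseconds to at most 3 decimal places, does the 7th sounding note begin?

1. 0.0ms @ 0 + 1304.348ms (3/2)
2. 1304.348ms @ 3/2 + 652.174ms (3/4)
3. 1956.522ms @ 9/4 + 652.174ms (3/4)
4. 2608.696ms @ 3 + 326.087ms (3/8)
5. 2934.783ms @ 27/8 + 326.087ms (3/8)
6. 3260.87ms @ 15/4 + 652.174ms (3/4)
7. 3913.043ms @ 9/2 + 1304.348ms (3/2)

note 7 onset = 9/2b = 3913.043ms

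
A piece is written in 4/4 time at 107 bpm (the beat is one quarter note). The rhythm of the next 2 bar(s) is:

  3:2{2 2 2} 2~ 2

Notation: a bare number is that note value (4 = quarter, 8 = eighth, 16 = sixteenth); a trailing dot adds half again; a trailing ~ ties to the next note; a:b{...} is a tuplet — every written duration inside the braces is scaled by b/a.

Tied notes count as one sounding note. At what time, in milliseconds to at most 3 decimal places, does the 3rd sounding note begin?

1. 0.0ms @ 0 + 747.664ms (4/3)
2. 747.664ms @ 4/3 + 747.664ms (4/3)
3. 1495.327ms @ 8/3 + 747.664ms (4/3)
4. 2242.991ms @ 4 + 2242.991ms (4)

note 3 onset = 8/3b = 1495.327ms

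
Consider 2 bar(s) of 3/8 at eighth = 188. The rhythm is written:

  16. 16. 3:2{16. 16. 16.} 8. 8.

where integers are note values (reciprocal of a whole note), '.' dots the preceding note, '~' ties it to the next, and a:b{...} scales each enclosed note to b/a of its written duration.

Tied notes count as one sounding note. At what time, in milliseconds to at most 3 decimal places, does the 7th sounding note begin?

1. 0.0ms @ 0 + 239.362ms (3/4)
2. 239.362ms @ 3/4 + 239.362ms (3/4)
3. 478.723ms @ 3/2 + 159.574ms (1/2)
4. 638.298ms @ 2 + 159.574ms (1/2)
5. 797.872ms @ 5/2 + 159.574ms (1/2)
6. 957.447ms @ 3 + 478.723ms (3/2)
7. 1436.17ms @ 9/2 + 478.723ms (3/2)

note 7 onset = 9/2b = 1436.17ms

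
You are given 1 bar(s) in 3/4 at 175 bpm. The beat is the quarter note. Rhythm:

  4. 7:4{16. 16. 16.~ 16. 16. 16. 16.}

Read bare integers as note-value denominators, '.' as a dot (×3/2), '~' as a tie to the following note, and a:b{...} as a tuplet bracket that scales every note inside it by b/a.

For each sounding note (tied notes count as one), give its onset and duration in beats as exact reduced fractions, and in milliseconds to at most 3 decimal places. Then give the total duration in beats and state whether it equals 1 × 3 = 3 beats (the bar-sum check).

1) 0.0ms=0b +514.286ms=3/2b
2) 514.286ms=3/2b +73.469ms=3/14b
3) 587.755ms=12/7b +73.469ms=3/14b
4) 661.224ms=27/14b +146.939ms=3/7b
5) 808.163ms=33/14b +73.469ms=3/14b
6) 881.633ms=18/7b +73.469ms=3/14b
7) 955.102ms=39/14b +73.469ms=3/14b
Σ=3b of 3 (175bpm 3/4) — PASS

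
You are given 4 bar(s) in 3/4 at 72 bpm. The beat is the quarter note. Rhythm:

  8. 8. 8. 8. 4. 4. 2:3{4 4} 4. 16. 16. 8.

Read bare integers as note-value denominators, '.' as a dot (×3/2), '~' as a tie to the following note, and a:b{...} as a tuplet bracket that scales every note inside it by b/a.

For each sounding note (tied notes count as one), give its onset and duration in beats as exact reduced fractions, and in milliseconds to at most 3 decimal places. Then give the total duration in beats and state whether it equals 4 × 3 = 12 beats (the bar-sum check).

1) 0.0ms=0b +625.0ms=3/4b
2) 625.0ms=3/4b +625.0ms=3/4b
3) 1250.0ms=3/2b +625.0ms=3/4b
4) 1875.0ms=9/4b +625.0ms=3/4b
5) 2500.0ms=3b +1250.0ms=3/2b
6) 3750.0ms=9/2b +1250.0ms=3/2b
7) 5000.0ms=6b +1250.0ms=3/2b
8) 6250.0ms=15/2b +1250.0ms=3/2b
9) 7500.0ms=9b +1250.0ms=3/2b
10) 8750.0ms=21/2b +312.5ms=3/8b
11) 9062.5ms=87/8b +312.5ms=3/8b
12) 9375.0ms=45/4b +625.0ms=3/4b
Σ=12b of 12 (72bpm 3/4) — PASS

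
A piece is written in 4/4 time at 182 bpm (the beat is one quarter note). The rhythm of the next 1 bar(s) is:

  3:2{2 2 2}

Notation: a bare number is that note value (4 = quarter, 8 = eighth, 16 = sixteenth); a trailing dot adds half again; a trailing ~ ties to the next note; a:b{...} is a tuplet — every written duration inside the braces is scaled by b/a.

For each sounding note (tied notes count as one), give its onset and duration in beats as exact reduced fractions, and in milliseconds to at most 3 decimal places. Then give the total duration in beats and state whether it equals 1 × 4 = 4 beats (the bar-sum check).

1) 0.0ms=0b +439.56ms=4/3b
2) 439.56ms=4/3b +439.56ms=4/3b
3) 879.121ms=8/3b +439.56ms=4/3b
Σ=4b of 4 (182bpm 4/4) — PASS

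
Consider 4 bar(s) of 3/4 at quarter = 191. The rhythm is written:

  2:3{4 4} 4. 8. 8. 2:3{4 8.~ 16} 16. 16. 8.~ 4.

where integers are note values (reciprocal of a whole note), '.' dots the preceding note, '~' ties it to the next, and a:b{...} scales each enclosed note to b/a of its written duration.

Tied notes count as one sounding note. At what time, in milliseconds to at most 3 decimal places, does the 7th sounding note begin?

note 7 onset = 15/2b = 2356.021ms

1. 0.0ms @ 0 + 471.204ms (3/2)
2. 471.204ms @ 3/2 + 471.204ms (3/2)
3. 942.408ms @ 3 + 471.204ms (3/2)
4. 1413.613ms @ 9/2 + 235.602ms (3/4)
5. 1649.215ms @ 21/4 + 235.602ms (3/4)
6. 1884.817ms @ 6 + 471.204ms (3/2)
7. 2356.021ms @ 15/2 + 471.204ms (3/2)
8. 2827.225ms @ 9 + 117.801ms (3/8)
9. 2945.026ms @ 75/8 + 117.801ms (3/8)
10. 3062.827ms @ 39/4 + 706.806ms (9/4)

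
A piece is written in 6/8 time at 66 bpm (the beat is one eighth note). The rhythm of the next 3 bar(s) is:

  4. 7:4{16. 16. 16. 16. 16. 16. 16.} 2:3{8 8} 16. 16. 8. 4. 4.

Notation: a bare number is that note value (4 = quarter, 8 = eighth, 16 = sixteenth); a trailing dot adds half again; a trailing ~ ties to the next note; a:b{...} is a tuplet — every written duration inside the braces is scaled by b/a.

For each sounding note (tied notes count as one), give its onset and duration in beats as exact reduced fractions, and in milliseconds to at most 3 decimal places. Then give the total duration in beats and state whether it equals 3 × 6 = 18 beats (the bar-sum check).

1) 0.0ms=0b +2727.273ms=3b
2) 2727.273ms=3b +389.61ms=3/7b
3) 3116.883ms=24/7b +389.61ms=3/7b
4) 3506.494ms=27/7b +389.61ms=3/7b
5) 3896.104ms=30/7b +389.61ms=3/7b
6) 4285.714ms=33/7b +389.61ms=3/7b
7) 4675.325ms=36/7b +389.61ms=3/7b
8) 5064.935ms=39/7b +389.61ms=3/7b
9) 5454.545ms=6b +1363.636ms=3/2b
10) 6818.182ms=15/2b +1363.636ms=3/2b
11) 8181.818ms=9b +681.818ms=3/4b
12) 8863.636ms=39/4b +681.818ms=3/4b
13) 9545.455ms=21/2b +1363.636ms=3/2b
14) 10909.091ms=12b +2727.273ms=3b
15) 13636.364ms=15b +2727.273ms=3b
Σ=18b of 18 (66bpm 6/8) — PASS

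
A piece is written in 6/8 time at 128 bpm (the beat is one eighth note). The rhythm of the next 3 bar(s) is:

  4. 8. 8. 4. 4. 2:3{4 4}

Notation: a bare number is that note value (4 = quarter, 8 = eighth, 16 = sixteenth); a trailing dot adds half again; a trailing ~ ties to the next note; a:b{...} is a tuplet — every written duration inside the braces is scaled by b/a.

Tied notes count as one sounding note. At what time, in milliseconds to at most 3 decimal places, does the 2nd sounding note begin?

note 2 onset = 3b = 1406.25ms

1. 0.0ms @ 0 + 1406.25ms (3)
2. 1406.25ms @ 3 + 703.125ms (3/2)
3. 2109.375ms @ 9/2 + 703.125ms (3/2)
4. 2812.5ms @ 6 + 1406.25ms (3)
5. 4218.75ms @ 9 + 1406.25ms (3)
6. 5625.0ms @ 12 + 1406.25ms (3)
7. 7031.25ms @ 15 + 1406.25ms (3)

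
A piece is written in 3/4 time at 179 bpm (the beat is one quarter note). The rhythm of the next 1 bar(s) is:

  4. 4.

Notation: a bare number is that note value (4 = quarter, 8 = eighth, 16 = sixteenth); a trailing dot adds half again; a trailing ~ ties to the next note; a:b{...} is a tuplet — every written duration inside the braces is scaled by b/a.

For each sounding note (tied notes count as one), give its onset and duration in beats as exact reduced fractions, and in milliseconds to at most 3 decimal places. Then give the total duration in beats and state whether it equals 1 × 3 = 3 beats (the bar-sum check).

1) 0.0ms=0b +502.793ms=3/2b
2) 502.793ms=3/2b +502.793ms=3/2b
Σ=3b of 3 (179bpm 3/4) — PASS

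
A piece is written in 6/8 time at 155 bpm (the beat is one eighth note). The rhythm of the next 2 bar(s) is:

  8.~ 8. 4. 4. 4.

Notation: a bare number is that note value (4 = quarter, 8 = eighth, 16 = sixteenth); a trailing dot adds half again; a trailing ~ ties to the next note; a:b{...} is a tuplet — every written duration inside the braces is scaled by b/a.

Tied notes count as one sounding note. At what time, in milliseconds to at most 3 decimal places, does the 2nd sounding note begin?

note 2 onset = 3b = 1161.29ms

1. 0.0ms @ 0 + 1161.29ms (3)
2. 1161.29ms @ 3 + 1161.29ms (3)
3. 2322.581ms @ 6 + 1161.29ms (3)
4. 3483.871ms @ 9 + 1161.29ms (3)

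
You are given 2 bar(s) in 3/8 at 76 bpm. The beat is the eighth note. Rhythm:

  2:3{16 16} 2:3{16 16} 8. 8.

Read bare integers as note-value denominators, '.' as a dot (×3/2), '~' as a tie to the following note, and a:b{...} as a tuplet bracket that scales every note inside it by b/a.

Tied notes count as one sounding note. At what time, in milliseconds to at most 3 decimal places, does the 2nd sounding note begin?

1. 0.0ms @ 0 + 592.105ms (3/4)
2. 592.105ms @ 3/4 + 592.105ms (3/4)
3. 1184.211ms @ 3/2 + 592.105ms (3/4)
4. 1776.316ms @ 9/4 + 592.105ms (3/4)
5. 2368.421ms @ 3 + 1184.211ms (3/2)
6. 3552.632ms @ 9/2 + 1184.211ms (3/2)

note 2 onset = 3/4b = 592.105ms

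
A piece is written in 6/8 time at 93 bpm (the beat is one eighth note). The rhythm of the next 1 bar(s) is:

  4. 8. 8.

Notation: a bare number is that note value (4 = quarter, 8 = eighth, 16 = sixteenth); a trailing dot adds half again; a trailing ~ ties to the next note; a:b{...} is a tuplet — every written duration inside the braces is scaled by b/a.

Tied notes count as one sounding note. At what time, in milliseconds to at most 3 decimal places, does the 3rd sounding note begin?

note 3 onset = 9/2b = 2903.226ms

1. 0.0ms @ 0 + 1935.484ms (3)
2. 1935.484ms @ 3 + 967.742ms (3/2)
3. 2903.226ms @ 9/2 + 967.742ms (3/2)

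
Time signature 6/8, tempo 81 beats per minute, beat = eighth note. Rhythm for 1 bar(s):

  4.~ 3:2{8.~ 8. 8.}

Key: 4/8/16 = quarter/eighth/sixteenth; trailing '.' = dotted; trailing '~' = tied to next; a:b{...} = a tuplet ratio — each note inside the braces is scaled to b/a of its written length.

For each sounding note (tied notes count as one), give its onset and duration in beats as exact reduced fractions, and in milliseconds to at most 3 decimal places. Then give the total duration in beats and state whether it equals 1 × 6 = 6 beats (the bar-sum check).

1) 0.0ms=0b +3703.704ms=5b
2) 3703.704ms=5b +740.741ms=1b
Σ=6b of 6 (81bpm 6/8) — PASS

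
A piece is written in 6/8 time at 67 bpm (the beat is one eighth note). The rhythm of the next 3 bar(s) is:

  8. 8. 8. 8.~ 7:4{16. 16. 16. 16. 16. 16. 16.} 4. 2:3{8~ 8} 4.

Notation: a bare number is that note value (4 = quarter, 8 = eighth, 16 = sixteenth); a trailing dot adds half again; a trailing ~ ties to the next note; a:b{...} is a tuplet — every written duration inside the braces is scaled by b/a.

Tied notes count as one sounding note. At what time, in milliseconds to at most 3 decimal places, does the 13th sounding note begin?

1. 0.0ms @ 0 + 1343.284ms (3/2)
2. 1343.284ms @ 3/2 + 1343.284ms (3/2)
3. 2686.567ms @ 3 + 1343.284ms (3/2)
4. 4029.851ms @ 9/2 + 1727.079ms (27/14)
5. 5756.93ms @ 45/7 + 383.795ms (3/7)
6. 6140.725ms @ 48/7 + 383.795ms (3/7)
7. 6524.52ms @ 51/7 + 383.795ms (3/7)
8. 6908.316ms @ 54/7 + 383.795ms (3/7)
9. 7292.111ms @ 57/7 + 383.795ms (3/7)
10. 7675.906ms @ 60/7 + 383.795ms (3/7)
11. 8059.701ms @ 9 + 2686.567ms (3)
12. 10746.269ms @ 12 + 2686.567ms (3)
13. 13432.836ms @ 15 + 2686.567ms (3)

note 13 onset = 15b = 13432.836ms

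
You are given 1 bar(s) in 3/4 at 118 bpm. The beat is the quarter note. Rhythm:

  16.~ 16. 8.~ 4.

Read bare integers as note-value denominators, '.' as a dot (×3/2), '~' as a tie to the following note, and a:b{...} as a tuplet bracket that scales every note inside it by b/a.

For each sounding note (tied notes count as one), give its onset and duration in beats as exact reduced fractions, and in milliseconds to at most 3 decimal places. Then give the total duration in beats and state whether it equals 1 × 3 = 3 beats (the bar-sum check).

1) 0.0ms=0b +381.356ms=3/4b
2) 381.356ms=3/4b +1144.068ms=9/4b
Σ=3b of 3 (118bpm 3/4) — PASS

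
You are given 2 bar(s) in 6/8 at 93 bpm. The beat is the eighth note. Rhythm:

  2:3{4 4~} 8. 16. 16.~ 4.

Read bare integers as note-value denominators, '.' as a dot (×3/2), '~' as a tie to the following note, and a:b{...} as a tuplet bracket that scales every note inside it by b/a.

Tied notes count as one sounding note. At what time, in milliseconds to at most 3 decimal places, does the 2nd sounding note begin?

1. 0.0ms @ 0 + 1935.484ms (3)
2. 1935.484ms @ 3 + 2903.226ms (9/2)
3. 4838.71ms @ 15/2 + 483.871ms (3/4)
4. 5322.581ms @ 33/4 + 2419.355ms (15/4)

note 2 onset = 3b = 1935.484ms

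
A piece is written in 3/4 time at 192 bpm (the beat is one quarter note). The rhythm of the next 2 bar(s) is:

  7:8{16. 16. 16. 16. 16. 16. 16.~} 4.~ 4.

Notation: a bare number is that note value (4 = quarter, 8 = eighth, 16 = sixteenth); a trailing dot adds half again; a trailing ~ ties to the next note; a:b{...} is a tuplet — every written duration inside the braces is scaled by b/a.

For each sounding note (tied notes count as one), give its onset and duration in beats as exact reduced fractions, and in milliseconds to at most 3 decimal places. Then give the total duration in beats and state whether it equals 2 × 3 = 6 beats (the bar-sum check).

1) 0.0ms=0b +133.929ms=3/7b
2) 133.929ms=3/7b +133.929ms=3/7b
3) 267.857ms=6/7b +133.929ms=3/7b
4) 401.786ms=9/7b +133.929ms=3/7b
5) 535.714ms=12/7b +133.929ms=3/7b
6) 669.643ms=15/7b +133.929ms=3/7b
7) 803.571ms=18/7b +1071.429ms=24/7b
Σ=6b of 6 (192bpm 3/4) — PASS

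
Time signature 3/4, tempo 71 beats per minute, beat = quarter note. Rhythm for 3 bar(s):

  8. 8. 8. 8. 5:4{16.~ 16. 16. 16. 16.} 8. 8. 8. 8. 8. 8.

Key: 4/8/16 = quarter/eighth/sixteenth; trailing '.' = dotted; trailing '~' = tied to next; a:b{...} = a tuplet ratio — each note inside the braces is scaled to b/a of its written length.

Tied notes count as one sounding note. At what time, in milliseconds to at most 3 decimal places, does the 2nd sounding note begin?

note 2 onset = 3/4b = 633.803ms

1. 0.0ms @ 0 + 633.803ms (3/4)
2. 633.803ms @ 3/4 + 633.803ms (3/4)
3. 1267.606ms @ 3/2 + 633.803ms (3/4)
4. 1901.408ms @ 9/4 + 633.803ms (3/4)
5. 2535.211ms @ 3 + 507.042ms (3/5)
6. 3042.254ms @ 18/5 + 253.521ms (3/10)
7. 3295.775ms @ 39/10 + 253.521ms (3/10)
8. 3549.296ms @ 21/5 + 253.521ms (3/10)
9. 3802.817ms @ 9/2 + 633.803ms (3/4)
10. 4436.62ms @ 21/4 + 633.803ms (3/4)
11. 5070.423ms @ 6 + 633.803ms (3/4)
12. 5704.225ms @ 27/4 + 633.803ms (3/4)
13. 6338.028ms @ 15/2 + 633.803ms (3/4)
14. 6971.831ms @ 33/4 + 633.803ms (3/4)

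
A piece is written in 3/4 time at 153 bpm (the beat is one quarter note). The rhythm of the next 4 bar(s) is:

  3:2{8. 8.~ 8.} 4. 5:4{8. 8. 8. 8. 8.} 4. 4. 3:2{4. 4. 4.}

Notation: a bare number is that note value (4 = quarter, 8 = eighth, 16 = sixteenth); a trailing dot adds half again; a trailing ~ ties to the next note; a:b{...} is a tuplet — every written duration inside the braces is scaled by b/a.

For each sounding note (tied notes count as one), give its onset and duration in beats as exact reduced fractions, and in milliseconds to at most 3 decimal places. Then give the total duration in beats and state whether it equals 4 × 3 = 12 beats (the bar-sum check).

1) 0.0ms=0b +196.078ms=1/2b
2) 196.078ms=1/2b +392.157ms=1b
3) 588.235ms=3/2b +588.235ms=3/2b
4) 1176.471ms=3b +235.294ms=3/5b
5) 1411.765ms=18/5b +235.294ms=3/5b
6) 1647.059ms=21/5b +235.294ms=3/5b
7) 1882.353ms=24/5b +235.294ms=3/5b
8) 2117.647ms=27/5b +235.294ms=3/5b
9) 2352.941ms=6b +588.235ms=3/2b
10) 2941.176ms=15/2b +588.235ms=3/2b
11) 3529.412ms=9b +392.157ms=1b
12) 3921.569ms=10b +392.157ms=1b
13) 4313.725ms=11b +392.157ms=1b
Σ=12b of 12 (153bpm 3/4) — PASS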